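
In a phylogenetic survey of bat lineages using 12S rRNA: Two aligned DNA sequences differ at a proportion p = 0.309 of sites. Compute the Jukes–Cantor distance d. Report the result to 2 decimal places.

d = −(3/4) ln(1 − 4p/3) = −0.75 ln(1 − 0.412) = −0.75 ln(0.588)
  = −0.75 × (-0.531028) = 0.398271 substitutions/site.

0.40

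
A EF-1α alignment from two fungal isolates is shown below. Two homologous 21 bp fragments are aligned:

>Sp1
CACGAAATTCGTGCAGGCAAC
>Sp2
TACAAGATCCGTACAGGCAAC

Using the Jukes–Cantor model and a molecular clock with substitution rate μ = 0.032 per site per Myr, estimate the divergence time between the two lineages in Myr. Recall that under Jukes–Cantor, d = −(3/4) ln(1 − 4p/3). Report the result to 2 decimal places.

4.48

The sequences differ at 5 of 21 sites (1, 4, 6, 9, 13), so p = 5/21 ≈ 0.238095.
d = −(3/4) ln(1 − 4p/3) = −0.75 ln(1 − 0.31746) = −0.75 ln(0.68254)
  = −0.75 × (-0.381934) = 0.286451 substitutions/site.
Under a molecular clock d = 2μt, so t = d/(2μ) = 0.286451 / (2 × 0.032) = 4.48 Myr.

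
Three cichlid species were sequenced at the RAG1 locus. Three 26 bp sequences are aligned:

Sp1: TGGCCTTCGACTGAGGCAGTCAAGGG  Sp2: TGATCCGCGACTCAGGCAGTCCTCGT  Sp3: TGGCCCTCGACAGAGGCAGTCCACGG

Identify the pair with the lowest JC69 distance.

Sp1 and Sp3

Sp1–Sp2: 9/26 differ, p = 0.346, d = 0.464.
Sp1–Sp3: 4/26 differ, p = 0.154, d = 0.172.
Sp2–Sp3: 7/26 differ, p = 0.269, d = 0.334.
The smallest distance is between Sp1 and Sp3.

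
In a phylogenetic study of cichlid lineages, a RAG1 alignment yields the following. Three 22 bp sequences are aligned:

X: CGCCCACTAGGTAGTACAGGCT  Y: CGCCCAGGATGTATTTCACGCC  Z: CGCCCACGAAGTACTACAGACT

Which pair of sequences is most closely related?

X and Z

X–Y: 7/22 differ, p = 0.318, d = 0.414.
X–Z: 4/22 differ, p = 0.182, d = 0.208.
Y–Z: 7/22 differ, p = 0.318, d = 0.414.
The smallest distance is between X and Z.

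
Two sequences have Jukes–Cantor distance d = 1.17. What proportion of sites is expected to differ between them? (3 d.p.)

p = (3/4)(1 − e^(−4d/3)) = 0.75 × (1 − e^(-1.56)) = 0.75 × (1 − 0.210136) = 0.592398.

0.592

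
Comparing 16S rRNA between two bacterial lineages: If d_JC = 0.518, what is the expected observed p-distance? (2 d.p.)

0.37

p = (3/4)(1 − e^(−4d/3)) = 0.75 × (1 − e^(-0.690667)) = 0.75 × (1 − 0.501242) = 0.374069.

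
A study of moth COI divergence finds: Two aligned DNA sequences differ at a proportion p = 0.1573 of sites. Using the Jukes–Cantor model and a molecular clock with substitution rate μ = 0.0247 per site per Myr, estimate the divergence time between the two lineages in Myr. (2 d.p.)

d = −(3/4) ln(1 − 4p/3) = −0.75 ln(1 − 0.209733) = −0.75 ln(0.790267)
  = −0.75 × (-0.235384) = 0.176538 substitutions/site.
Under a molecular clock d = 2μt, so t = d/(2μ) = 0.176538 / (2 × 0.0247) = 3.57 Myr.

3.57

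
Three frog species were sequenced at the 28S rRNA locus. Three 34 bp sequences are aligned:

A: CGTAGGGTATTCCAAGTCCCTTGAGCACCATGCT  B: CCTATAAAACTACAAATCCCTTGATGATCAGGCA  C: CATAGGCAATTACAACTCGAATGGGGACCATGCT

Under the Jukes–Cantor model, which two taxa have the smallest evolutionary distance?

A and C

A–B: 13/34 differ, p = 0.382, d = 0.535.
A–C: 10/34 differ, p = 0.294, d = 0.373.
B–C: 14/34 differ, p = 0.412, d = 0.597.
The smallest distance is between A and C.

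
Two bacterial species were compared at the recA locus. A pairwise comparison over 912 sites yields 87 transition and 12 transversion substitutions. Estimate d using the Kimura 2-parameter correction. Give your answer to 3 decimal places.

0.121

P = 87/912 ≈ 0.095395 and Q = 12/912 ≈ 0.013158.
Under the Kimura two-parameter model, d = −½ ln(1 − 2P − Q) − ¼ ln(1 − 2Q).
1 − 2P − Q = 0.796052, giving −½ ln(0.796052) = 0.114045.
1 − 2Q = 0.973684, giving −¼ ln(0.973684) = 0.006667.
d = 0.114045 + 0.006667 = 0.120712.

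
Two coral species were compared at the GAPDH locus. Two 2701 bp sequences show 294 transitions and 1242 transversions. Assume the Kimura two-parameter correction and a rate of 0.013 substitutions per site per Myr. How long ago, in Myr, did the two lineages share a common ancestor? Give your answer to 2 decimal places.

46.01

P = 294/2701 ≈ 0.108849 and Q = 1242/2701 ≈ 0.45983.
Under the Kimura two-parameter model, d = −½ ln(1 − 2P − Q) − ¼ ln(1 − 2Q).
1 − 2P − Q = 0.322472, giving −½ ln(0.322472) = 0.565869.
1 − 2Q = 0.08034, giving −¼ ln(0.08034) = 0.630372.
d = 0.565869 + 0.630372 = 1.196241.
Under a molecular clock d = 2μt, so t = d/(2μ) = 1.196241 / (2 × 0.013) = 46.01 Myr.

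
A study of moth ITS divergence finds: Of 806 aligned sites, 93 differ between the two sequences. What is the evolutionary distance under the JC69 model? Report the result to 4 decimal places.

p = 93/806 ≈ 0.115385.
d = −(3/4) ln(1 − 4p/3) = −0.75 ln(1 − 0.153847) = −0.75 ln(0.846153)
  = −0.75 × (-0.167055) = 0.125291 substitutions/site.

0.1253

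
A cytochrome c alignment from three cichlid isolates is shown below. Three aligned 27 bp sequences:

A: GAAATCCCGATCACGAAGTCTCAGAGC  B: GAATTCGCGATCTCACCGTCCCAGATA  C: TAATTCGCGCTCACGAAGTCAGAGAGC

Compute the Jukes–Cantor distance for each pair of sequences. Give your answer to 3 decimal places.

d(A,B) = 0.441, d(A,C) = 0.264, d(B,C) = 0.511

A–B: 9/27 sites differ → p ≈ 0.333333, d = −0.75 ln(1 − 0.444444) = 0.440839 ≈ 0.441.
A–C: 6/27 sites differ → p ≈ 0.222222, d = −0.75 ln(1 − 0.296296) = 0.263548 ≈ 0.264.
B–C: 10/27 sites differ → p ≈ 0.37037, d = −0.75 ln(1 − 0.493827) = 0.510658 ≈ 0.511.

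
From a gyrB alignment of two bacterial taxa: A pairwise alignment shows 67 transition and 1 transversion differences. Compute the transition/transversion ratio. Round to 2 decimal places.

67.00

R = 67/1 = 67.00.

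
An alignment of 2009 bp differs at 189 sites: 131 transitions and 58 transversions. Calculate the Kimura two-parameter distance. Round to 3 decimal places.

P = 131/2009 ≈ 0.065207 and Q = 58/2009 ≈ 0.02887.
Under the Kimura two-parameter model, d = −½ ln(1 − 2P − Q) − ¼ ln(1 − 2Q).
1 − 2P − Q = 0.840716, giving −½ ln(0.840716) = 0.086751.
1 − 2Q = 0.94226, giving −¼ ln(0.94226) = 0.014869.
d = 0.086751 + 0.014869 = 0.101620.

0.102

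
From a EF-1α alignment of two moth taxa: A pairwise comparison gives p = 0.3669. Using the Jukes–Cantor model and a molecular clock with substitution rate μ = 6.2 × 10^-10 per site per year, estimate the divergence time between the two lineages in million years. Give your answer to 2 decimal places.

d = −(3/4) ln(1 − 4p/3) = −0.75 ln(1 − 0.4892) = −0.75 ln(0.5108)
  = −0.75 × (-0.671777) = 0.503833 substitutions/site.
Under a molecular clock d = 2μt, so t = d/(2μ) = 0.503833 / (2 × 6.2 × 10^-10) = 406.32 million years.

406.32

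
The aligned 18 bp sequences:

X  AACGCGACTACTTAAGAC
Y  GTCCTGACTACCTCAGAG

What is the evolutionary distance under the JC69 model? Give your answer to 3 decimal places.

0.548

The sequences differ at 7 of 18 sites (1, 2, 4, 5, 12, 14, 18), so p = 7/18 ≈ 0.388889.
d = −(3/4) ln(1 − 4p/3) = −0.75 ln(1 − 0.518519) = −0.75 ln(0.481481)
  = −0.75 × (-0.730889) = 0.548167 substitutions/site.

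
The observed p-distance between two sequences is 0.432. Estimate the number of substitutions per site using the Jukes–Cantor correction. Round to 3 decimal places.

0.644

d = −(3/4) ln(1 − 4p/3) = −0.75 ln(1 − 0.576) = −0.75 ln(0.424)
  = −0.75 × (-0.858022) = 0.643517 substitutions/site.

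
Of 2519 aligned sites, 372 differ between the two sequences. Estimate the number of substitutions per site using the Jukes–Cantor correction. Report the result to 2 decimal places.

0.16

p = 372/2519 ≈ 0.147678.
d = −(3/4) ln(1 − 4p/3) = −0.75 ln(1 − 0.196904) = −0.75 ln(0.803096)
  = −0.75 × (-0.219281) = 0.164461 substitutions/site.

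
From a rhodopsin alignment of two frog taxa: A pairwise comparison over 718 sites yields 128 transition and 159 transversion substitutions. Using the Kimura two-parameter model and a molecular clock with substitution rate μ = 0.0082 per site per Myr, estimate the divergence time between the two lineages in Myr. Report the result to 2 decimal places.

P = 128/718 ≈ 0.178273 and Q = 159/718 ≈ 0.221448.
Under the Kimura two-parameter model, d = −½ ln(1 − 2P − Q) − ¼ ln(1 − 2Q).
1 − 2P − Q = 0.422006, giving −½ ln(0.422006) = 0.431368.
1 − 2Q = 0.557104, giving −¼ ln(0.557104) = 0.146251.
d = 0.431368 + 0.146251 = 0.577619.
Under a molecular clock d = 2μt, so t = d/(2μ) = 0.577619 / (2 × 0.0082) = 35.22 Myr.

35.22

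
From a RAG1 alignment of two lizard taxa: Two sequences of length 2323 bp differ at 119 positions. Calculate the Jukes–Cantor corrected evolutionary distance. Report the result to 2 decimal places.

0.05

p = 119/2323 ≈ 0.051227.
d = −(3/4) ln(1 − 4p/3) = −0.75 ln(1 − 0.068303) = −0.75 ln(0.931697)
  = −0.75 × (-0.070748) = 0.053061 substitutions/site.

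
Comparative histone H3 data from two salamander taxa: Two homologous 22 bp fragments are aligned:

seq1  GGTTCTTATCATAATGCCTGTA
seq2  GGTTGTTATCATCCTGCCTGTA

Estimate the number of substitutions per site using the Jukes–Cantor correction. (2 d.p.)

The sequences differ at 3 of 22 sites (5, 13, 14), so p = 3/22 ≈ 0.136364.
d = −(3/4) ln(1 − 4p/3) = −0.75 ln(1 − 0.181819) = −0.75 ln(0.818181)
  = −0.75 × (-0.200672) = 0.150504 substitutions/site.

0.15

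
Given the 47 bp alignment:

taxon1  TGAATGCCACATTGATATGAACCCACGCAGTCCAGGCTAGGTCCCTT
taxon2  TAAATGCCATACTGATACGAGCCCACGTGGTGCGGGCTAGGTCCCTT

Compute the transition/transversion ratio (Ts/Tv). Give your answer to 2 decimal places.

Transitions are A↔G and C↔T; transversions are all other mismatches.
Transitions: 8. Transversions: 1.
R = 8/1 = 8.00.

8.00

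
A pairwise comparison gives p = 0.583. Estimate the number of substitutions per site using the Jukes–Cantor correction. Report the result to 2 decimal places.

1.13

d = −(3/4) ln(1 − 4p/3) = −0.75 ln(1 − 0.777333) = −0.75 ln(0.222667)
  = −0.75 × (-1.502078) = 1.126559 substitutions/site.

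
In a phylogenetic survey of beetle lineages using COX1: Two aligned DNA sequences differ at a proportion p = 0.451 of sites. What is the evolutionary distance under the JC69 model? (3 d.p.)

0.690

d = −(3/4) ln(1 − 4p/3) = −0.75 ln(1 − 0.601333) = −0.75 ln(0.398667)
  = −0.75 × (-0.919629) = 0.689722 substitutions/site.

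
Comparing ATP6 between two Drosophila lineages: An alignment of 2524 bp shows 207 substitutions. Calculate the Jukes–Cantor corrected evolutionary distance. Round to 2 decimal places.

0.09

p = 207/2524 ≈ 0.082013.
d = −(3/4) ln(1 − 4p/3) = −0.75 ln(1 − 0.109351) = −0.75 ln(0.890649)
  = −0.75 × (-0.115805) = 0.086854 substitutions/site.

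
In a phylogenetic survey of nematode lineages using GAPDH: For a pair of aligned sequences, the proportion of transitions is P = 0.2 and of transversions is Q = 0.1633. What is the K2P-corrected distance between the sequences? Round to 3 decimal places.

Under the Kimura two-parameter model, d = −½ ln(1 − 2P − Q) − ¼ ln(1 − 2Q).
1 − 2P − Q = 0.4367, giving −½ ln(0.4367) = 0.414254.
1 − 2Q = 0.6734, giving −¼ ln(0.6734) = 0.098854.
d = 0.414254 + 0.098854 = 0.513108.

0.513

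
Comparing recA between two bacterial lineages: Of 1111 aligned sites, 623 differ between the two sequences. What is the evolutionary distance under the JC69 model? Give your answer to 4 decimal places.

1.0328

p = 623/1111 ≈ 0.560756.
d = −(3/4) ln(1 − 4p/3) = −0.75 ln(1 − 0.747675) = −0.75 ln(0.252325)
  = −0.75 × (-1.377037) = 1.032778 substitutions/site.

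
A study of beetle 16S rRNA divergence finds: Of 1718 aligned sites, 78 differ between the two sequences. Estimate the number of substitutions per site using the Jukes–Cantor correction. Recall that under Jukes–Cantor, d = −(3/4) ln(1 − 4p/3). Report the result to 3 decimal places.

0.047

p = 78/1718 ≈ 0.045402.
d = −(3/4) ln(1 − 4p/3) = −0.75 ln(1 − 0.060536) = −0.75 ln(0.939464)
  = −0.75 × (-0.062446) = 0.046835 substitutions/site.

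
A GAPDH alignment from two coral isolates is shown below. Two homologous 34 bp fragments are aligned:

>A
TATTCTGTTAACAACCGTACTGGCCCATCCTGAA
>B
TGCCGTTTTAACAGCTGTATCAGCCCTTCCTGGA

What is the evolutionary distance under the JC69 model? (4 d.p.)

0.4770

The sequences differ at 12 of 34 sites, so p = 12/34 ≈ 0.352941.
d = −(3/4) ln(1 − 4p/3) = −0.75 ln(1 − 0.470588) = −0.75 ln(0.529412)
  = −0.75 × (-0.635988) = 0.476991 substitutions/site.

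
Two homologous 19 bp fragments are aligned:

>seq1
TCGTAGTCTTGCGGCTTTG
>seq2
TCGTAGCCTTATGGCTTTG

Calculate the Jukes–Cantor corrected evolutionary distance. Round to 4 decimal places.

0.1773

The sequences differ at 3 of 19 sites (7, 11, 12), so p = 3/19 ≈ 0.157895.
d = −(3/4) ln(1 − 4p/3) = −0.75 ln(1 − 0.210527) = −0.75 ln(0.789473)
  = −0.75 × (-0.236390) = 0.177293 substitutions/site.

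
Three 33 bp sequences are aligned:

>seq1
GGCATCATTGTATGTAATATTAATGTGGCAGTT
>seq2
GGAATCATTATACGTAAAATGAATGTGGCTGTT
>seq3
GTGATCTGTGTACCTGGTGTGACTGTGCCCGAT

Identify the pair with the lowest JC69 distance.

seq1 and seq2

seq1–seq2: 6/33 differ, p = 0.182, d = 0.208.
seq1–seq3: 14/33 differ, p = 0.424, d = 0.625.
seq2–seq3: 14/33 differ, p = 0.424, d = 0.625.
The smallest distance is between seq1 and seq2.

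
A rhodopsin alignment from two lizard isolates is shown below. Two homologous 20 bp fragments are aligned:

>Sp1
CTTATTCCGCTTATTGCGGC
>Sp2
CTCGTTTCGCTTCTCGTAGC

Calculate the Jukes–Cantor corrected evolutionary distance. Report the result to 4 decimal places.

0.4715

The sequences differ at 7 of 20 sites (3, 4, 7, 13, 15, 17, 18), so p = 7/20 = 0.35.
d = −(3/4) ln(1 − 4p/3) = −0.75 ln(1 − 0.466667) = −0.75 ln(0.533333)
  = −0.75 × (-0.628609) = 0.471457 substitutions/site.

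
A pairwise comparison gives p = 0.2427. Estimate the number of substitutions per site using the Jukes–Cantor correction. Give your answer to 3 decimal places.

0.293

d = −(3/4) ln(1 − 4p/3) = −0.75 ln(1 − 0.3236) = −0.75 ln(0.6764)
  = −0.75 × (-0.390971) = 0.293228 substitutions/site.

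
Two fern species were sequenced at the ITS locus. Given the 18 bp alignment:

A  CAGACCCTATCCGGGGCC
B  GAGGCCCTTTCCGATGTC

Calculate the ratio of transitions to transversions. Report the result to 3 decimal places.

1.000

Transitions are A↔G and C↔T; transversions are all other mismatches.
Transitions: 3. Transversions: 3.
R = 3/3 = 1.000.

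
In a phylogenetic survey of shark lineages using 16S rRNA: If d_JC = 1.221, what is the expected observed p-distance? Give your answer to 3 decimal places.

0.603

p = (3/4)(1 − e^(−4d/3)) = 0.75 × (1 − e^(-1.628)) = 0.75 × (1 − 0.196322) = 0.602759.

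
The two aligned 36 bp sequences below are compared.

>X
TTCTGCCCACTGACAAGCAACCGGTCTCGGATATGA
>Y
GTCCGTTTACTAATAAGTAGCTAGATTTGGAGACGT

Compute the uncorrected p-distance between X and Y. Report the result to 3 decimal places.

0.472

The sequences differ at 17 of 36 positions.
p = 17/36 = 0.472222… ≈ 0.472 (to 3 d.p.).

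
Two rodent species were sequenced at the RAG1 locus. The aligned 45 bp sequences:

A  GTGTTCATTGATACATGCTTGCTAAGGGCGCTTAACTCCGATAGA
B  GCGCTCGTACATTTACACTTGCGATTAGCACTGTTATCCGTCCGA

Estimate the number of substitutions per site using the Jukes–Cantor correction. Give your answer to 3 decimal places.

0.730

The sequences differ at 21 of 45 sites, so p = 21/45 ≈ 0.466667.
d = −(3/4) ln(1 − 4p/3) = −0.75 ln(1 − 0.622223) = −0.75 ln(0.377777)
  = −0.75 × (-0.973451) = 0.730088 substitutions/site.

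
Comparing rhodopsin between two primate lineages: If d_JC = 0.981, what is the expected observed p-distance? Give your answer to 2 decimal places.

p = (3/4)(1 − e^(−4d/3)) = 0.75 × (1 − e^(-1.308)) = 0.75 × (1 − 0.270360) = 0.547230.

0.55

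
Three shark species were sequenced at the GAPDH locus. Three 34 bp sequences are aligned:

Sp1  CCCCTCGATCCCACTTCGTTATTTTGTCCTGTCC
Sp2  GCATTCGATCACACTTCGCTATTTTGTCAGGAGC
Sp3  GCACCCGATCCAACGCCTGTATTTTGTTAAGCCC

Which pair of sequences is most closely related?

Sp1–Sp2: 9/34 differ, p = 0.265, d = 0.326.
Sp1–Sp3: 12/34 differ, p = 0.353, d = 0.477.
Sp2–Sp3: 12/34 differ, p = 0.353, d = 0.477.
The smallest distance is between Sp1 and Sp2.

Sp1 and Sp2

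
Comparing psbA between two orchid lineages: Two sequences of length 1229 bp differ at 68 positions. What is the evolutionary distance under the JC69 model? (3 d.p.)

p = 68/1229 ≈ 0.05533.
d = −(3/4) ln(1 − 4p/3) = −0.75 ln(1 − 0.073773) = −0.75 ln(0.926227)
  = −0.75 × (-0.076636) = 0.057477 substitutions/site.

0.057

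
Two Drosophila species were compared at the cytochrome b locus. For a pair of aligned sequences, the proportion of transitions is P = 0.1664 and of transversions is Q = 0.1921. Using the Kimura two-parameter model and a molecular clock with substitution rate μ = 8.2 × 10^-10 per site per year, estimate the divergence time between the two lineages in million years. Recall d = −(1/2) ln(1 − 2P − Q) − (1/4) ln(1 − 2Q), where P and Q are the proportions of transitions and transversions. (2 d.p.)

300.81

Under the Kimura two-parameter model, d = −½ ln(1 − 2P − Q) − ¼ ln(1 − 2Q).
1 − 2P − Q = 0.4751, giving −½ ln(0.4751) = 0.372115.
1 − 2Q = 0.6158, giving −¼ ln(0.6158) = 0.121208.
d = 0.372115 + 0.121208 = 0.493323.
Under a molecular clock d = 2μt, so t = d/(2μ) = 0.493323 / (2 × 8.2 × 10^-10) = 300.81 million years.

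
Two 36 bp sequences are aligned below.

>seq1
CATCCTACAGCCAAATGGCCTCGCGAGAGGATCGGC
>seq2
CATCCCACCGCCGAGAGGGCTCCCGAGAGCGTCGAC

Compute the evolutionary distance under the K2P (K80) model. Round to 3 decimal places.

0.351

Of 36 sites, 5 differences are transitions and 5 are transversions, so P = 5/36 ≈ 0.138889 and Q = 5/36 ≈ 0.138889.
Under the Kimura two-parameter model, d = −½ ln(1 − 2P − Q) − ¼ ln(1 − 2Q).
1 − 2P − Q = 0.583333, giving −½ ln(0.583333) = 0.269499.
1 − 2Q = 0.722222, giving −¼ ln(0.722222) = 0.081356.
d = 0.269499 + 0.081356 = 0.350855.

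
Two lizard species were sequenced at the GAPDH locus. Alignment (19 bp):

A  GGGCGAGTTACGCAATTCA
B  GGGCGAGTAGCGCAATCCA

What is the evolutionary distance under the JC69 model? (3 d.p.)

0.177

The sequences differ at 3 of 19 sites (9, 10, 17), so p = 3/19 ≈ 0.157895.
d = −(3/4) ln(1 − 4p/3) = −0.75 ln(1 − 0.210527) = −0.75 ln(0.789473)
  = −0.75 × (-0.236390) = 0.177293 substitutions/site.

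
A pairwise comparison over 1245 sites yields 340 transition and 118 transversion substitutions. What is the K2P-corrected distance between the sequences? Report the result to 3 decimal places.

0.565

P = 340/1245 ≈ 0.273092 and Q = 118/1245 ≈ 0.094779.
Under the Kimura two-parameter model, d = −½ ln(1 − 2P − Q) − ¼ ln(1 − 2Q).
1 − 2P − Q = 0.359037, giving −½ ln(0.359037) = 0.512165.
1 − 2Q = 0.810442, giving −¼ ln(0.810442) = 0.052544.
d = 0.512165 + 0.052544 = 0.564709.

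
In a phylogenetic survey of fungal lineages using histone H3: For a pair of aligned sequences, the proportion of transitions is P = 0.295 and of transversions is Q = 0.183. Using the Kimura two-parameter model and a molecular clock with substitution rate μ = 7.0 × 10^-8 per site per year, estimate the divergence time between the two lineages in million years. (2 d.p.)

6.11

Under the Kimura two-parameter model, d = −½ ln(1 − 2P − Q) − ¼ ln(1 − 2Q).
1 − 2P − Q = 0.227, giving −½ ln(0.227) = 0.741403.
1 − 2Q = 0.634, giving −¼ ln(0.634) = 0.113927.
d = 0.741403 + 0.113927 = 0.855330.
Under a molecular clock d = 2μt, so t = d/(2μ) = 0.855330 / (2 × 7.0 × 10^-8) = 6.11 million years.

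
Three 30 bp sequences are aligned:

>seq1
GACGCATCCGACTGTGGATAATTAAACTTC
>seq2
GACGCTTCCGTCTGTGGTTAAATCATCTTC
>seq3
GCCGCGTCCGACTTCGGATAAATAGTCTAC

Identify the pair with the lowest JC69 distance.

seq1 and seq2

seq1–seq2: 6/30 differ, p = 0.200, d = 0.233.
seq1–seq3: 8/30 differ, p = 0.267, d = 0.330.
seq2–seq3: 9/30 differ, p = 0.300, d = 0.383.
The smallest distance is between seq1 and seq2.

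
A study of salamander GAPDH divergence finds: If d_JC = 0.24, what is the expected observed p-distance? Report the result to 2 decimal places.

0.21

p = (3/4)(1 − e^(−4d/3)) = 0.75 × (1 − e^(-0.32)) = 0.75 × (1 − 0.726149) = 0.205388.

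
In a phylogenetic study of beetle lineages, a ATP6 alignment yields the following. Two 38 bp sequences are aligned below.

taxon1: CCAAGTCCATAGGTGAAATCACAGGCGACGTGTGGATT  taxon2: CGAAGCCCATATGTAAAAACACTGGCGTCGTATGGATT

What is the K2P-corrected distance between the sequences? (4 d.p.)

Of 38 sites, 3 differences are transitions and 5 are transversions, so P = 3/38 ≈ 0.078947 and Q = 5/38 ≈ 0.131579.
Under the Kimura two-parameter model, d = −½ ln(1 − 2P − Q) − ¼ ln(1 − 2Q).
1 − 2P − Q = 0.710527, giving −½ ln(0.710527) = 0.170874.
1 − 2Q = 0.736842, giving −¼ ln(0.736842) = 0.076345.
d = 0.170874 + 0.076345 = 0.247219.

0.2472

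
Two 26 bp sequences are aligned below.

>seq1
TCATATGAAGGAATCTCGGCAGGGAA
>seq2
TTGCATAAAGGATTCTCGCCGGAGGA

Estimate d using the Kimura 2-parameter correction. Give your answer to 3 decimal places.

Of 26 sites, 7 differences are transitions and 2 are transversions, so P = 7/26 ≈ 0.269231 and Q = 2/26 ≈ 0.076923.
Under the Kimura two-parameter model, d = −½ ln(1 − 2P − Q) − ¼ ln(1 − 2Q).
1 − 2P − Q = 0.384615, giving −½ ln(0.384615) = 0.477756.
1 − 2Q = 0.846154, giving −¼ ln(0.846154) = 0.041763.
d = 0.477756 + 0.041763 = 0.519519.

0.520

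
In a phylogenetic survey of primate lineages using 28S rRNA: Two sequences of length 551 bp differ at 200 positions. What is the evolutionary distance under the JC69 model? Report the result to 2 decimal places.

0.50

p = 200/551 ≈ 0.362976.
d = −(3/4) ln(1 − 4p/3) = −0.75 ln(1 − 0.483968) = −0.75 ln(0.516032)
  = −0.75 × (-0.661586) = 0.496190 substitutions/site.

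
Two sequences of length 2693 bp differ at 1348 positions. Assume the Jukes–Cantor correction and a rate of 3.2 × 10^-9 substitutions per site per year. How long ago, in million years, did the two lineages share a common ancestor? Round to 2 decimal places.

p = 1348/2693 ≈ 0.500557.
d = −(3/4) ln(1 − 4p/3) = −0.75 ln(1 − 0.667409) = −0.75 ln(0.332591)
  = −0.75 × (-1.100842) = 0.825632 substitutions/site.
Under a molecular clock d = 2μt, so t = d/(2μ) = 0.825632 / (2 × 3.2 × 10^-9) = 129.01 million years.

129.01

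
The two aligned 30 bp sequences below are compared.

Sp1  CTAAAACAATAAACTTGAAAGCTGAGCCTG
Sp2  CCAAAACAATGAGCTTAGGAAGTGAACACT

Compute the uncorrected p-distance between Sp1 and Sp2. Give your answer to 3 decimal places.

The sequences differ at 12 of 30 positions.
p = 12/30 = 0.400.

0.400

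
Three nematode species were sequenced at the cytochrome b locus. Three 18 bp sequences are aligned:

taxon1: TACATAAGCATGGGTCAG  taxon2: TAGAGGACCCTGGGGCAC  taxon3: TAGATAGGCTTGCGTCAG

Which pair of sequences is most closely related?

taxon1 and taxon3

taxon1–taxon2: 7/18 differ, p = 0.389, d = 0.548.
taxon1–taxon3: 4/18 differ, p = 0.222, d = 0.264.
taxon2–taxon3: 8/18 differ, p = 0.444, d = 0.673.
The smallest distance is between taxon1 and taxon3.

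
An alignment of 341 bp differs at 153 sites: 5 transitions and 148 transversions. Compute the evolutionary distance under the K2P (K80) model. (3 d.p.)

P = 5/341 ≈ 0.014663 and Q = 148/341 ≈ 0.434018.
Under the Kimura two-parameter model, d = −½ ln(1 − 2P − Q) − ¼ ln(1 − 2Q).
1 − 2P − Q = 0.536656, giving −½ ln(0.536656) = 0.311199.
1 − 2Q = 0.131964, giving −¼ ln(0.131964) = 0.506307.
d = 0.311199 + 0.506307 = 0.817506.

0.818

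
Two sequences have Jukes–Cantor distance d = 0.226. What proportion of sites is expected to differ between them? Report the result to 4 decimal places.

0.1951

p = (3/4)(1 − e^(−4d/3)) = 0.75 × (1 − e^(-0.301333)) = 0.75 × (1 − 0.739831) = 0.195127.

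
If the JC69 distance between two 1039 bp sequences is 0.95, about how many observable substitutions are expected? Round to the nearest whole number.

560

Invert JC69: p = (3/4)(1 − e^(−4d/3)) = 0.75 × (1 − e^(-1.266667)) = 0.75 × (1 − 0.281769) = 0.538673.
Expected differing sites = pL ≈ 0.538673 × 1039 = 559.681247 ≈ 560.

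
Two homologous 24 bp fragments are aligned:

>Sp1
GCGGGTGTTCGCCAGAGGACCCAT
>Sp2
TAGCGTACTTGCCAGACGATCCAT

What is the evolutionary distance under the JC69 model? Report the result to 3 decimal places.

0.441

The sequences differ at 8 of 24 sites (1, 2, 4, 7, 8, 10, 17, 20), so p = 8/24 ≈ 0.333333.
d = −(3/4) ln(1 − 4p/3) = −0.75 ln(1 − 0.444444) = −0.75 ln(0.555556)
  = −0.75 × (-0.587786) = 0.440840 substitutions/site.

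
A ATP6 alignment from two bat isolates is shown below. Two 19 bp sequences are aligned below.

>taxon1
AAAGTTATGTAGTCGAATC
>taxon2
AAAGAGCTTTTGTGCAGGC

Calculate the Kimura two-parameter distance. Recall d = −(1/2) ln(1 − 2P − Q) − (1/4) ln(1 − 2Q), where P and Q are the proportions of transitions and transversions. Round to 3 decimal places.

0.835

Of 19 sites, 1 differences are transitions and 8 are transversions, so P = 1/19 ≈ 0.052632 and Q = 8/19 ≈ 0.421053.
Under the Kimura two-parameter model, d = −½ ln(1 − 2P − Q) − ¼ ln(1 − 2Q).
1 − 2P − Q = 0.473683, giving −½ ln(0.473683) = 0.373608.
1 − 2Q = 0.157894, giving −¼ ln(0.157894) = 0.461458.
d = 0.373608 + 0.461458 = 0.835066.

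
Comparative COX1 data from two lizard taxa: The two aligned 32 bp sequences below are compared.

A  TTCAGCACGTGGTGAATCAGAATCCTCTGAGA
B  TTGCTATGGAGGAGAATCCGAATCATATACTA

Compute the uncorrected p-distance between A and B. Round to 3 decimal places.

0.438

The sequences differ at 14 of 32 positions.
p = 14/32 = 0.4375 ≈ 0.438 (to 3 d.p.).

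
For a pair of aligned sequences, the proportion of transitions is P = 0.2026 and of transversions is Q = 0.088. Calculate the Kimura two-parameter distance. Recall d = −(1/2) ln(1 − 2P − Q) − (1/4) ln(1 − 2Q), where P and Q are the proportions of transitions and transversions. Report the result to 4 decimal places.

Under the Kimura two-parameter model, d = −½ ln(1 − 2P − Q) − ¼ ln(1 − 2Q).
1 − 2P − Q = 0.5068, giving −½ ln(0.5068) = 0.339819.
1 − 2Q = 0.824, giving −¼ ln(0.824) = 0.048396.
d = 0.339819 + 0.048396 = 0.388215.

0.3882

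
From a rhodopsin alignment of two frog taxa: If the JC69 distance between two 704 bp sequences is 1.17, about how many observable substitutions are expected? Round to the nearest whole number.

Invert JC69: p = (3/4)(1 − e^(−4d/3)) = 0.75 × (1 − e^(-1.56)) = 0.75 × (1 − 0.210136) = 0.592398.
Expected differing sites = pL ≈ 0.592398 × 704 = 417.048192 ≈ 417.

417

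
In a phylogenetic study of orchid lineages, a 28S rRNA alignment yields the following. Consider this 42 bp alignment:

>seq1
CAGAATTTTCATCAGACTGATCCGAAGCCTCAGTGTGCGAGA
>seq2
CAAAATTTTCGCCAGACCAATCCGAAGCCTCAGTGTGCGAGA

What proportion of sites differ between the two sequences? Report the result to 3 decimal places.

The sequences differ at 5 of 42 positions (sites 3, 11, 12, 18, 19).
p = 5/42 = 0.119047… ≈ 0.119 (to 3 d.p.).

0.119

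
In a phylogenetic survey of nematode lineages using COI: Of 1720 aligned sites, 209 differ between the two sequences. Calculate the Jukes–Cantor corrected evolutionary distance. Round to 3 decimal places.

0.133

p = 209/1720 ≈ 0.121512.
d = −(3/4) ln(1 − 4p/3) = −0.75 ln(1 − 0.162016) = −0.75 ln(0.837984)
  = −0.75 × (-0.176756) = 0.132567 substitutions/site.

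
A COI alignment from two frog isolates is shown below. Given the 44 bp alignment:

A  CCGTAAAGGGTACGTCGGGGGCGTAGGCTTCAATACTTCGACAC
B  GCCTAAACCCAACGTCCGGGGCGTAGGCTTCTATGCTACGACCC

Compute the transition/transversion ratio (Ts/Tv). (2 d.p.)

0.10

Transitions are A↔G and C↔T; transversions are all other mismatches.
Transitions: 1. Transversions: 10.
R = 1/10 = 0.10.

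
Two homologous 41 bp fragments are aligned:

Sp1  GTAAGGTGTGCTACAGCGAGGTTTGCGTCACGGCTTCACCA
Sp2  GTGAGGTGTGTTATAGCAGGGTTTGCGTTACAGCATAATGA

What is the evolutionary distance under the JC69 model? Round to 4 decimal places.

The sequences differ at 11 of 41 sites, so p = 11/41 ≈ 0.268293.
d = −(3/4) ln(1 − 4p/3) = −0.75 ln(1 − 0.357724) = −0.75 ln(0.642276)
  = −0.75 × (-0.442737) = 0.332053 substitutions/site.

0.3321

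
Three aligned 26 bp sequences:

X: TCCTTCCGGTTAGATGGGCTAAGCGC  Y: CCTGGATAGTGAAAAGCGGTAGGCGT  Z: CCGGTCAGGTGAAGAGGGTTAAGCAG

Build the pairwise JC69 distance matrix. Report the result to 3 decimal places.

d(X,Y) = 0.949, d(X,Z) = 0.623, d(Y,Z) = 0.623

X–Y: 14/26 sites differ → p ≈ 0.538462, d = −0.75 ln(1 − 0.717949) = 0.949251 ≈ 0.949.
X–Z: 11/26 sites differ → p ≈ 0.423077, d = −0.75 ln(1 − 0.564103) = 0.622762 ≈ 0.623.
Y–Z: 11/26 sites differ → p ≈ 0.423077, d = −0.75 ln(1 − 0.564103) = 0.622762 ≈ 0.623.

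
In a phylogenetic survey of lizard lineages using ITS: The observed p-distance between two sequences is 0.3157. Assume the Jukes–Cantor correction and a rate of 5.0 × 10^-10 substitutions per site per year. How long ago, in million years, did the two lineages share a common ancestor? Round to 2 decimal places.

409.75

d = −(3/4) ln(1 − 4p/3) = −0.75 ln(1 − 0.420933) = −0.75 ln(0.579067)
  = −0.75 × (-0.546337) = 0.409753 substitutions/site.
Under a molecular clock d = 2μt, so t = d/(2μ) = 0.409753 / (2 × 5.0 × 10^-10) = 409.75 million years.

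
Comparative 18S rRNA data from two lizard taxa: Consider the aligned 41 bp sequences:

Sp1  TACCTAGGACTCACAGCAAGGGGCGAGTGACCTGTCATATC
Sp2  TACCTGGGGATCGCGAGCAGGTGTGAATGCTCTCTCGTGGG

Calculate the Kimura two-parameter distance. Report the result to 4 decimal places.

0.6980

Of 41 sites, 10 differences are transitions and 8 are transversions, so P = 10/41 ≈ 0.243902 and Q = 8/41 ≈ 0.195122.
Under the Kimura two-parameter model, d = −½ ln(1 − 2P − Q) − ¼ ln(1 − 2Q).
1 − 2P − Q = 0.317074, giving −½ ln(0.317074) = 0.574310.
1 − 2Q = 0.609756, giving −¼ ln(0.609756) = 0.123674.
d = 0.574310 + 0.123674 = 0.697984.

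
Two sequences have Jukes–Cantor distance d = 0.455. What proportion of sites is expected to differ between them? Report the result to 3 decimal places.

0.341

p = (3/4)(1 − e^(−4d/3)) = 0.75 × (1 − e^(-0.606667)) = 0.75 × (1 − 0.545165) = 0.341126.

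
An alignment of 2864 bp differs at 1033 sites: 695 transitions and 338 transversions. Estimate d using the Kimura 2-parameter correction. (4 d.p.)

0.5297

P = 695/2864 ≈ 0.242668 and Q = 338/2864 ≈ 0.118017.
Under the Kimura two-parameter model, d = −½ ln(1 − 2P − Q) − ¼ ln(1 − 2Q).
1 − 2P − Q = 0.396647, giving −½ ln(0.396647) = 0.462354.
1 − 2Q = 0.763966, giving −¼ ln(0.763966) = 0.067308.
d = 0.462354 + 0.067308 = 0.529662.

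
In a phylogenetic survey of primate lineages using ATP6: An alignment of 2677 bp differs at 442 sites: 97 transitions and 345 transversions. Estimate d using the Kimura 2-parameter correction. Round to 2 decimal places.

0.19

P = 97/2677 ≈ 0.036235 and Q = 345/2677 ≈ 0.128876.
Under the Kimura two-parameter model, d = −½ ln(1 − 2P − Q) − ¼ ln(1 − 2Q).
1 − 2P − Q = 0.798654, giving −½ ln(0.798654) = 0.112414.
1 − 2Q = 0.742248, giving −¼ ln(0.742248) = 0.074518.
d = 0.112414 + 0.074518 = 0.186932.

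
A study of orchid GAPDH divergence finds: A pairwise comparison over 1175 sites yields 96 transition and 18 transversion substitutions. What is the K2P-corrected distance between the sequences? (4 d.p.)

0.1062

P = 96/1175 ≈ 0.081702 and Q = 18/1175 ≈ 0.015319.
Under the Kimura two-parameter model, d = −½ ln(1 − 2P − Q) − ¼ ln(1 − 2Q).
1 − 2P − Q = 0.821277, giving −½ ln(0.821277) = 0.098447.
1 − 2Q = 0.969362, giving −¼ ln(0.969362) = 0.007779.
d = 0.098447 + 0.007779 = 0.106226.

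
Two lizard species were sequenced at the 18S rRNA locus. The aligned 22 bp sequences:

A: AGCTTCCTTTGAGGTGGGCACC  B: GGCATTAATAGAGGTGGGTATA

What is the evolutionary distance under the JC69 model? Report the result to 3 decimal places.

The sequences differ at 9 of 22 sites (1, 4, 6, 7, 8, 10, 19, 21, 22), so p = 9/22 ≈ 0.409091.
d = −(3/4) ln(1 − 4p/3) = −0.75 ln(1 − 0.545455) = −0.75 ln(0.454545)
  = −0.75 × (-0.788458) = 0.591344 substitutions/site.

0.591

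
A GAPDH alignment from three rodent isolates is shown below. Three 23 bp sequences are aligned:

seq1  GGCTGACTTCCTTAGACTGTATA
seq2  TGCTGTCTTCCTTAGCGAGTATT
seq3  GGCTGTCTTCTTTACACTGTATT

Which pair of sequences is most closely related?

seq1 and seq3

seq1–seq2: 6/23 differ, p = 0.261, d = 0.321.
seq1–seq3: 4/23 differ, p = 0.174, d = 0.198.
seq2–seq3: 6/23 differ, p = 0.261, d = 0.321.
The smallest distance is between seq1 and seq3.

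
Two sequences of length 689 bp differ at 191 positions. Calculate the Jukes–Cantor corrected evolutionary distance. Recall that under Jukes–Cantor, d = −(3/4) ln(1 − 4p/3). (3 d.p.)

p = 191/689 ≈ 0.277213.
d = −(3/4) ln(1 − 4p/3) = −0.75 ln(1 − 0.369617) = −0.75 ln(0.630383)
  = −0.75 × (-0.461428) = 0.346071 substitutions/site.

0.346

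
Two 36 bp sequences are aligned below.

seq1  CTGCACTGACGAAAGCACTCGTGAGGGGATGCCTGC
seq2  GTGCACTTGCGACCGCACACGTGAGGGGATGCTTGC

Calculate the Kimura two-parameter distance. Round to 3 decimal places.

0.225

Of 36 sites, 2 differences are transitions and 5 are transversions, so P = 2/36 ≈ 0.055556 and Q = 5/36 ≈ 0.138889.
Under the Kimura two-parameter model, d = −½ ln(1 − 2P − Q) − ¼ ln(1 − 2Q).
1 − 2P − Q = 0.749999, giving −½ ln(0.749999) = 0.143842.
1 − 2Q = 0.722222, giving −¼ ln(0.722222) = 0.081356.
d = 0.143842 + 0.081356 = 0.225198.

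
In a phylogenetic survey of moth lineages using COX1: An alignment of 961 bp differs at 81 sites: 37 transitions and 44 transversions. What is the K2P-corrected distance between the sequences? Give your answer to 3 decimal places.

0.090

P = 37/961 ≈ 0.038502 and Q = 44/961 ≈ 0.045786.
Under the Kimura two-parameter model, d = −½ ln(1 − 2P − Q) − ¼ ln(1 − 2Q).
1 − 2P − Q = 0.87721, giving −½ ln(0.87721) = 0.065504.
1 − 2Q = 0.908428, giving −¼ ln(0.908428) = 0.024010.
d = 0.065504 + 0.024010 = 0.089514.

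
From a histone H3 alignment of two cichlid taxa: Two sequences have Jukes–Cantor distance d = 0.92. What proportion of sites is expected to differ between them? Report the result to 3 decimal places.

0.530

p = (3/4)(1 − e^(−4d/3)) = 0.75 × (1 − e^(-1.226667)) = 0.75 × (1 − 0.293268) = 0.530049.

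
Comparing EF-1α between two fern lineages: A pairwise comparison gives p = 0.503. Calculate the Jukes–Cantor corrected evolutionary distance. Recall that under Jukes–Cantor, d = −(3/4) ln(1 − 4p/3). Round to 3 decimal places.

d = −(3/4) ln(1 − 4p/3) = −0.75 ln(1 − 0.670667) = −0.75 ln(0.329333)
  = −0.75 × (-1.110686) = 0.833015 substitutions/site.

0.833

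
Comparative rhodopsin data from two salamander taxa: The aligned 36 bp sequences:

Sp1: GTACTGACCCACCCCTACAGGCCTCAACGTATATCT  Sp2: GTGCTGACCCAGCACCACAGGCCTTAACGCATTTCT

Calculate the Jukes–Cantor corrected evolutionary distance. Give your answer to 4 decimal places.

0.2251

The sequences differ at 7 of 36 sites (3, 12, 14, 16, 25, 30, 33), so p = 7/36 ≈ 0.194444.
d = −(3/4) ln(1 − 4p/3) = −0.75 ln(1 − 0.259259) = −0.75 ln(0.740741)
  = −0.75 × (-0.300104) = 0.225078 substitutions/site.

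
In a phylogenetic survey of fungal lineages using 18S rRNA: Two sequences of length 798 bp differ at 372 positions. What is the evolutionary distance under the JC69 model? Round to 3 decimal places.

p = 372/798 ≈ 0.466165.
d = −(3/4) ln(1 − 4p/3) = −0.75 ln(1 − 0.621553) = −0.75 ln(0.378447)
  = −0.75 × (-0.971679) = 0.728759 substitutions/site.

0.729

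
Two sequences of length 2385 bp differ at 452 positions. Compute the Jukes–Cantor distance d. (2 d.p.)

0.22

p = 452/2385 ≈ 0.189518.
d = −(3/4) ln(1 − 4p/3) = −0.75 ln(1 − 0.252691) = −0.75 ln(0.747309)
  = −0.75 × (-0.291277) = 0.218458 substitutions/site.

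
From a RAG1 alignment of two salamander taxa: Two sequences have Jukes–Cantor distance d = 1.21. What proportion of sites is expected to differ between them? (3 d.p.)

p = (3/4)(1 − e^(−4d/3)) = 0.75 × (1 − e^(-1.613333)) = 0.75 × (1 − 0.199222) = 0.600584.

0.601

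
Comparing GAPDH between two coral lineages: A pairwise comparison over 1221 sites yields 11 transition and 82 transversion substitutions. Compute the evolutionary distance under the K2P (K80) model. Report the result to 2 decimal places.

0.08

P = 11/1221 ≈ 0.009009 and Q = 82/1221 ≈ 0.067158.
Under the Kimura two-parameter model, d = −½ ln(1 − 2P − Q) − ¼ ln(1 − 2Q).
1 − 2P − Q = 0.914824, giving −½ ln(0.914824) = 0.044512.
1 − 2Q = 0.865684, giving −¼ ln(0.865684) = 0.036059.
d = 0.044512 + 0.036059 = 0.080571.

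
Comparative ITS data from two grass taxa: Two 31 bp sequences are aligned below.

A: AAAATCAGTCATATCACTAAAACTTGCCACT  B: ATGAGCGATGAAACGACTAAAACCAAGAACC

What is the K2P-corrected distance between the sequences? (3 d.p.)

Of 31 sites, 7 differences are transitions and 8 are transversions, so P = 7/31 ≈ 0.225806 and Q = 8/31 ≈ 0.258065.
Under the Kimura two-parameter model, d = −½ ln(1 − 2P − Q) − ¼ ln(1 − 2Q).
1 − 2P − Q = 0.290323, giving −½ ln(0.290323) = 0.618381.
1 − 2Q = 0.48387, giving −¼ ln(0.48387) = 0.181485.
d = 0.618381 + 0.181485 = 0.799866.

0.800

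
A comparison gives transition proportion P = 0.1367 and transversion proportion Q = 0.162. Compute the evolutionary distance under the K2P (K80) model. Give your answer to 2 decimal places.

0.38

Under the Kimura two-parameter model, d = −½ ln(1 − 2P − Q) − ¼ ln(1 − 2Q).
1 − 2P − Q = 0.5646, giving −½ ln(0.5646) = 0.285819.
1 − 2Q = 0.676, giving −¼ ln(0.676) = 0.097891.
d = 0.285819 + 0.097891 = 0.383710.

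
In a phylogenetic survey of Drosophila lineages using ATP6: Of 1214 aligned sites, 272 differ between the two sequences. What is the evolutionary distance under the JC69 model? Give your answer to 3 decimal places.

p = 272/1214 ≈ 0.224053.
d = −(3/4) ln(1 − 4p/3) = −0.75 ln(1 − 0.298737) = −0.75 ln(0.701263)
  = −0.75 × (-0.354872) = 0.266154 substitutions/site.

0.266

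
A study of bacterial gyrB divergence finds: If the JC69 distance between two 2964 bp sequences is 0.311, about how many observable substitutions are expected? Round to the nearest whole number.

755

Invert JC69: p = (3/4)(1 − e^(−4d/3)) = 0.75 × (1 − e^(-0.414667)) = 0.75 × (1 − 0.660560) = 0.254580.
Expected differing sites = pL ≈ 0.254580 × 2964 = 754.57512 ≈ 755.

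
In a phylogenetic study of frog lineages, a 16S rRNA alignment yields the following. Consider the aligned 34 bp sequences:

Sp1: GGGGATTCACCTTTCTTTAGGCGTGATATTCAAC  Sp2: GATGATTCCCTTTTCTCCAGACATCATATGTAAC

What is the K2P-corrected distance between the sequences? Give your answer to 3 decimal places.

0.444

Of 34 sites, 7 differences are transitions and 4 are transversions, so P = 7/34 ≈ 0.205882 and Q = 4/34 ≈ 0.117647.
Under the Kimura two-parameter model, d = −½ ln(1 − 2P − Q) − ¼ ln(1 − 2Q).
1 − 2P − Q = 0.470589, giving −½ ln(0.470589) = 0.376885.
1 − 2Q = 0.764706, giving −¼ ln(0.764706) = 0.067066.
d = 0.376885 + 0.067066 = 0.443951.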